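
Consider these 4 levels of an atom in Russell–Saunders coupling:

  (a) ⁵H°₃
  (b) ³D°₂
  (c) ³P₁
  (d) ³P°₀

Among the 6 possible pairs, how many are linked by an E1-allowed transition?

(a)–(b): forbidden (parity, ΔS, ΔL).
(a)–(c): forbidden (ΔS, ΔL, ΔJ).
(a)–(d): forbidden (parity, ΔS, ΔL, ΔJ).
(b)–(c): allowed.
(b)–(d): forbidden (parity, ΔJ).
(c)–(d): allowed.
Allowed pairs: 2 of 6.

2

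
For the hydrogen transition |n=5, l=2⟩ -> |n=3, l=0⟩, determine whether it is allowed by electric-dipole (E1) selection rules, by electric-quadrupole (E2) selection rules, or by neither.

Δl = 0 − 2 = -2; l_i + l_f = 2.
E1 (Δl = ±1): not satisfied.
E2 (Δl = 0,±2, l_i+l_f ≥ 2): satisfied.

E2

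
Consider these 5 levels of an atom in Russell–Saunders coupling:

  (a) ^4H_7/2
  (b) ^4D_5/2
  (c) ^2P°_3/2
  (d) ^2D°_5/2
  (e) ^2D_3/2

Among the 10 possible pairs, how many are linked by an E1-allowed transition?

(a)–(b): forbidden (parity, ΔL).
(a)–(c): forbidden (ΔS, ΔL, ΔJ).
(a)–(d): forbidden (ΔS, ΔL).
(a)–(e): forbidden (parity, ΔS, ΔL, ΔJ).
(b)–(c): forbidden (ΔS).
(b)–(d): forbidden (ΔS).
(b)–(e): forbidden (parity, ΔS).
(c)–(d): forbidden (parity).
(c)–(e): allowed.
(d)–(e): allowed.
Allowed pairs: 2 of 10.

2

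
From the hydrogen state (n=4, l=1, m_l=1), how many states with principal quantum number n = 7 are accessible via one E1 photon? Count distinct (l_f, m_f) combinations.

4

E1 requires Δl = ±1, so l_f ∈ {0, 2}; with 0 ≤ l_f ≤ n_f−1 = 6, the allowed l_f values are {0, 2}.
For l_f = 0: m_f ∈ {m_i−1, m_i, m_i+1} ∩ [−0, 0] = {0} → 1 state.
For l_f = 2: m_f ∈ {m_i−1, m_i, m_i+1} ∩ [−2, 2] = {0, 1, 2} → 3 states.
Total: 4.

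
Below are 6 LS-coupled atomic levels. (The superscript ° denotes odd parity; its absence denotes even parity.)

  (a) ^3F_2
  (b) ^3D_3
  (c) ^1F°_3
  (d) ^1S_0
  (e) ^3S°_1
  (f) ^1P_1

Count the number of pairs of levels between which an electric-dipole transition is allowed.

0

(a)–(b): forbidden (parity).
(a)–(c): forbidden (ΔS).
(a)–(d): forbidden (parity, ΔS, ΔL, ΔJ).
(a)–(e): forbidden (ΔL).
(a)–(f): forbidden (parity, ΔS, ΔL).
(b)–(c): forbidden (ΔS).
(b)–(d): forbidden (parity, ΔS, ΔL, ΔJ).
(b)–(e): forbidden (ΔL, ΔJ).
(b)–(f): forbidden (parity, ΔS, ΔJ).
(c)–(d): forbidden (ΔL, ΔJ).
(c)–(e): forbidden (parity, ΔS, ΔL, ΔJ).
(c)–(f): forbidden (ΔL, ΔJ).
(d)–(e): forbidden (ΔS, ΔL).
(d)–(f): forbidden (parity).
(e)–(f): forbidden (ΔS).
Allowed pairs: 0 of 15.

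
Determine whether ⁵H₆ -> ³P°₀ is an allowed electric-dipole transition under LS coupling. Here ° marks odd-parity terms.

Parity must change: even → odd — satisfied.
ΔS = 0: S: 2 → 1 — violated.
ΔL = 0, ±1 (not L=0↔0): L: 5 → 1, ΔL = -4 — violated.
ΔJ = 0, ±1 (not J=0↔0): J: 6 → 0, ΔJ = -6 — violated.
Rule(s) violated: ΔS, ΔL, ΔJ.

forbidden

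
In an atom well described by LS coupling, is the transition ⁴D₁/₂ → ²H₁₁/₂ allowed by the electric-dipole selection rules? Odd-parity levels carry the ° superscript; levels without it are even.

forbidden

Initial level: S=3/2, L=2, J=1/2, parity even. Final level: S=1/2, L=5, J=11/2, parity even.
Parity must change: even → even — ✗.
ΔS = 0: S: 3/2 → 1/2 — ✗.
ΔL = 0, ±1 (not L=0↔0): L: 2 → 5, ΔL = +3 — ✗.
ΔJ = 0, ±1 (not J=0↔0): J: 1/2 → 11/2, ΔJ = +5 — ✗.
Rule(s) violated: parity, ΔS, ΔL, ΔJ.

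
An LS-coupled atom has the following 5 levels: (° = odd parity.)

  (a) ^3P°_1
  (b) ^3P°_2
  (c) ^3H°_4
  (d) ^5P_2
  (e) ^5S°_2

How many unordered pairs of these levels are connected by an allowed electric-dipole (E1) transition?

(a)–(b): forbidden (parity).
(a)–(c): forbidden (parity, ΔL, ΔJ).
(a)–(d): forbidden (ΔS).
(a)–(e): forbidden (parity, ΔS).
(b)–(c): forbidden (parity, ΔL, ΔJ).
(b)–(d): forbidden (ΔS).
(b)–(e): forbidden (parity, ΔS).
(c)–(d): forbidden (ΔS, ΔL, ΔJ).
(c)–(e): forbidden (parity, ΔS, ΔL, ΔJ).
(d)–(e): allowed.
Allowed pairs: 1 of 10.

1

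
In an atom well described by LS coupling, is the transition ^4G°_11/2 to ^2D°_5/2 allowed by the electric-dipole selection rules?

forbidden

Reading off the term symbols: S 3/2→1/2, L 4→2, J 11/2→5/2, parity odd→odd.
Parity must change: odd → odd — violated.
ΔS = 0: S: 3/2 → 1/2 — violated.
ΔL = 0, ±1 (not L=0↔0): L: 4 → 2, ΔL = -2 — violated.
ΔJ = 0, ±1 (not J=0↔0): J: 11/2 → 5/2, ΔJ = -3 — violated.
Rule(s) violated: parity, ΔS, ΔL, ΔJ.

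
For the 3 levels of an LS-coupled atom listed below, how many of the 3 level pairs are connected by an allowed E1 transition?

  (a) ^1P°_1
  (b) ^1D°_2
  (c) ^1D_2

(a)–(b): forbidden (parity).
(a)–(c): allowed.
(b)–(c): allowed.
Allowed pairs: 2 of 3.

2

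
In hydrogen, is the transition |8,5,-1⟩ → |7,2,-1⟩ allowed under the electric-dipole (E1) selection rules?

Δl = 2 − 5 = -3; the E1 rule Δl = ±1 is ✗.
m_l: -1 → -1 (Δm_l = +0). |Δm_l| ≤ 1 ✓.
The transition is electric-dipole forbidden.

forbidden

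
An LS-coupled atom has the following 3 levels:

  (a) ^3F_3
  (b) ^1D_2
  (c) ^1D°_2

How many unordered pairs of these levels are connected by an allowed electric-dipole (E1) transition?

(a)–(b): forbidden (parity, ΔS).
(a)–(c): forbidden (ΔS).
(b)–(c): allowed.
Allowed pairs: 1 of 3.

1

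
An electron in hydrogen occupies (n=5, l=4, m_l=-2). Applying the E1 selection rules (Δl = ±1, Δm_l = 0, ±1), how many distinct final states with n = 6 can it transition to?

6

E1 requires Δl = ±1, so l_f ∈ {3, 5}; with 0 ≤ l_f ≤ n_f−1 = 5, the allowed l_f values are {3, 5}.
For l_f = 3: m_f ∈ {m_i−1, m_i, m_i+1} ∩ [−3, 3] = {-3, -2, -1} → 3 states.
For l_f = 5: m_f ∈ {m_i−1, m_i, m_i+1} ∩ [−5, 5] = {-3, -2, -1} → 3 states.
Total: 6.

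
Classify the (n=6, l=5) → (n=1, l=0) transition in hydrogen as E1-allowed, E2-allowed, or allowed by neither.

neither

Δl = 0 − 5 = -5; l_i + l_f = 5.
E1 (Δl = ±1): not satisfied.
E2 (Δl = 0,±2, l_i+l_f ≥ 2): not satisfied.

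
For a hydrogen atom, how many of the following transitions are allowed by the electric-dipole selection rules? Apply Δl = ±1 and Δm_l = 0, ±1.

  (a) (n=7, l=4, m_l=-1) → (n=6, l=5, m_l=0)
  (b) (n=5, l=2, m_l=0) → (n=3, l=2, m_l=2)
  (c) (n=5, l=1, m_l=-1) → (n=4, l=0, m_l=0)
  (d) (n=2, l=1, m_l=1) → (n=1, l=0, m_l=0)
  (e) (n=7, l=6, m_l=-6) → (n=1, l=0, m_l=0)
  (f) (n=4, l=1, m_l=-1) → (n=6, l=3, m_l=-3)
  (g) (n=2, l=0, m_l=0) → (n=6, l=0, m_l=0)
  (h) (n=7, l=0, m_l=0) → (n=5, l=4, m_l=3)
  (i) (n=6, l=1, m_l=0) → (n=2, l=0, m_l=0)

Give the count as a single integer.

(a) allowed
(b) forbidden — Δl = +0 (E1 requires Δl = ±1); Δm_l = +2 (E1 requires Δm_l = 0, ±1)
(c) allowed
(d) allowed
(e) forbidden — Δl = -6 (E1 requires Δl = ±1); Δm_l = +6 (E1 requires Δm_l = 0, ±1)
(f) forbidden — Δl = +2 (E1 requires Δl = ±1); Δm_l = -2 (E1 requires Δm_l = 0, ±1)
(g) forbidden — Δl = +0 (E1 requires Δl = ±1)
(h) forbidden — Δl = +4 (E1 requires Δl = ±1); Δm_l = +3 (E1 requires Δm_l = 0, ±1)
(i) allowed
Total allowed: 4 of 9.

4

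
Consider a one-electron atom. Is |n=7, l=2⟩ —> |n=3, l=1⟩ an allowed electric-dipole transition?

l: 2 → 1 (Δl = -1). Δl = ±1 passes.
All E1 selection rules are satisfied.

allowed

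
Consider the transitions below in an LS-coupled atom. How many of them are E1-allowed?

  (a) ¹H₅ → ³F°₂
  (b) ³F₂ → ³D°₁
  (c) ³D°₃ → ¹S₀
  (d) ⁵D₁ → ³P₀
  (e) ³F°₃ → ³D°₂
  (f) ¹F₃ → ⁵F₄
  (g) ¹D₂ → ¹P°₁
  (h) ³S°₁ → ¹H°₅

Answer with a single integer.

2

(a) forbidden (ΔS, ΔL, ΔJ fail)
(b) allowed
(c) forbidden (ΔS, ΔL, ΔJ fail)
(d) forbidden (parity, ΔS fail)
(e) forbidden (parity fails)
(f) forbidden (parity, ΔS fail)
(g) allowed
(h) forbidden (parity, ΔS, ΔL, ΔJ fail)
Total allowed: 2 of 8.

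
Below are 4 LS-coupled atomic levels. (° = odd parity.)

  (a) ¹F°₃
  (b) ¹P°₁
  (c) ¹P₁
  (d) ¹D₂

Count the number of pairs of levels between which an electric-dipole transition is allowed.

(a)–(b): forbidden (parity, ΔL, ΔJ).
(a)–(c): forbidden (ΔL, ΔJ).
(a)–(d): allowed.
(b)–(c): allowed.
(b)–(d): allowed.
(c)–(d): forbidden (parity).
Allowed pairs: 3 of 6.

3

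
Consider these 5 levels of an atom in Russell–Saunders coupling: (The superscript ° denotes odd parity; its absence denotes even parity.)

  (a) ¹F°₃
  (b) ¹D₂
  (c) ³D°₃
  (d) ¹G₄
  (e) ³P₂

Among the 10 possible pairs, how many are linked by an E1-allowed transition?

3

(a)–(b): allowed.
(a)–(c): forbidden (parity, ΔS).
(a)–(d): allowed.
(a)–(e): forbidden (ΔS, ΔL).
(b)–(c): forbidden (ΔS).
(b)–(d): forbidden (parity, ΔL, ΔJ).
(b)–(e): forbidden (parity, ΔS).
(c)–(d): forbidden (ΔS, ΔL).
(c)–(e): allowed.
(d)–(e): forbidden (parity, ΔS, ΔL, ΔJ).
Allowed pairs: 3 of 10.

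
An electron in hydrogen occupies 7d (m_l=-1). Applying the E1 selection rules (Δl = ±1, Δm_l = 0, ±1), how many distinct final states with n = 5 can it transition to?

5

E1 requires Δl = ±1, so l_f ∈ {1, 3}; with 0 ≤ l_f ≤ n_f−1 = 4, the allowed l_f values are {1, 3}.
For l_f = 1: m_f ∈ {m_i−1, m_i, m_i+1} ∩ [−1, 1] = {-1, 0} → 2 states.
For l_f = 3: m_f ∈ {m_i−1, m_i, m_i+1} ∩ [−3, 3] = {-2, -1, 0} → 3 states.
Total: 5.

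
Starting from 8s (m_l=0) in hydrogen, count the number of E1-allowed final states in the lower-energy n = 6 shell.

E1 requires Δl = ±1, so l_f ∈ {-1, 1}; with 0 ≤ l_f ≤ n_f−1 = 5, the allowed l_f values are {1}.
For l_f = 1: m_f ∈ {m_i−1, m_i, m_i+1} ∩ [−1, 1] = {-1, 0, 1} → 3 states.
Total: 3.

3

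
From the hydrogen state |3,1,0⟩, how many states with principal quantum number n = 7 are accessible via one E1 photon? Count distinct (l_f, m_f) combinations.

E1 requires Δl = ±1, so l_f ∈ {0, 2}; with 0 ≤ l_f ≤ n_f−1 = 6, the allowed l_f values are {0, 2}.
For l_f = 0: m_f ∈ {m_i−1, m_i, m_i+1} ∩ [−0, 0] = {0} → 1 state.
For l_f = 2: m_f ∈ {m_i−1, m_i, m_i+1} ∩ [−2, 2] = {-1, 0, 1} → 3 states.
Total: 4.

4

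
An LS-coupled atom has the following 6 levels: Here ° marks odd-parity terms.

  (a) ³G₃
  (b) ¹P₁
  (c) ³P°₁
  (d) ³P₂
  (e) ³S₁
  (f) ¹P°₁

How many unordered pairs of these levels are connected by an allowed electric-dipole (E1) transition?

3

(a)–(b): forbidden (parity, ΔS, ΔL, ΔJ).
(a)–(c): forbidden (ΔL, ΔJ).
(a)–(d): forbidden (parity, ΔL).
(a)–(e): forbidden (parity, ΔL, ΔJ).
(a)–(f): forbidden (ΔS, ΔL, ΔJ).
(b)–(c): forbidden (ΔS).
(b)–(d): forbidden (parity, ΔS).
(b)–(e): forbidden (parity, ΔS).
(b)–(f): allowed.
(c)–(d): allowed.
(c)–(e): allowed.
(c)–(f): forbidden (parity, ΔS).
(d)–(e): forbidden (parity).
(d)–(f): forbidden (ΔS).
(e)–(f): forbidden (ΔS).
Allowed pairs: 3 of 15.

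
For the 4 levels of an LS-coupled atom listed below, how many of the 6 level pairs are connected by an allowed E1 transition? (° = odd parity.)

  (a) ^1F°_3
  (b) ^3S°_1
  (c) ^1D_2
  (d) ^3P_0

2

(a)–(b): forbidden (parity, ΔS, ΔL, ΔJ).
(a)–(c): allowed.
(a)–(d): forbidden (ΔS, ΔL, ΔJ).
(b)–(c): forbidden (ΔS, ΔL).
(b)–(d): allowed.
(c)–(d): forbidden (parity, ΔS, ΔJ).
Allowed pairs: 2 of 6.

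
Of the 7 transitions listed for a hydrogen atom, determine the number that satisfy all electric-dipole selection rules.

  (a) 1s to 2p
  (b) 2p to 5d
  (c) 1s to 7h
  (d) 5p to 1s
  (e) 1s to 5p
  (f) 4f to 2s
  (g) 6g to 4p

(a) allowed
(b) allowed
(c) forbidden — Δl = +5 (E1 requires Δl = ±1)
(d) allowed
(e) allowed
(f) forbidden — Δl = -3 (E1 requires Δl = ±1)
(g) forbidden — Δl = -3 (E1 requires Δl = ±1)
Total allowed: 4 of 7.

4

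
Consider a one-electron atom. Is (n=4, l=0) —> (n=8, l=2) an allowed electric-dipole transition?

l: 0 → 2 (Δl = +2). Δl = ±1 fails.
The transition is electric-dipole forbidden.

forbidden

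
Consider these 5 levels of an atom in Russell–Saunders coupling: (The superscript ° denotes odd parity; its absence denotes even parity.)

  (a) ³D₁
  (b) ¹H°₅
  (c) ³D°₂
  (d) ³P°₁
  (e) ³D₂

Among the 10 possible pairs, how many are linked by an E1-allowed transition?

4

(a)–(b): forbidden (ΔS, ΔL, ΔJ).
(a)–(c): allowed.
(a)–(d): allowed.
(a)–(e): forbidden (parity).
(b)–(c): forbidden (parity, ΔS, ΔL, ΔJ).
(b)–(d): forbidden (parity, ΔS, ΔL, ΔJ).
(b)–(e): forbidden (ΔS, ΔL, ΔJ).
(c)–(d): forbidden (parity).
(c)–(e): allowed.
(d)–(e): allowed.
Allowed pairs: 4 of 10.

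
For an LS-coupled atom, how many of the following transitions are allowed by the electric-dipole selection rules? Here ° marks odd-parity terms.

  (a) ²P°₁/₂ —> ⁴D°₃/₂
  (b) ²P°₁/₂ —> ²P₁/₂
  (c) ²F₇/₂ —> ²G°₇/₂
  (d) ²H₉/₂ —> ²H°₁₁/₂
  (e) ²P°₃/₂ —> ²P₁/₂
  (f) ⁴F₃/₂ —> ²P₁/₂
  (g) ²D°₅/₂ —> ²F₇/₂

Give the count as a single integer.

(a) forbidden (parity, ΔS fail)
(b) allowed
(c) allowed
(d) allowed
(e) allowed
(f) forbidden (parity, ΔS, ΔL fail)
(g) allowed
Total allowed: 5 of 7.

5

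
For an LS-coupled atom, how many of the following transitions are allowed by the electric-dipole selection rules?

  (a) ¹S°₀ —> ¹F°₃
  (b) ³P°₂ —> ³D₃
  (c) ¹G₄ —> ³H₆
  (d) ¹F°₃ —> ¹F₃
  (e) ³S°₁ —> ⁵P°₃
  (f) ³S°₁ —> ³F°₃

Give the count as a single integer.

2

(a) forbidden (parity, ΔL, ΔJ fail)
(b) allowed
(c) forbidden (parity, ΔS, ΔJ fail)
(d) allowed
(e) forbidden (parity, ΔS, ΔJ fail)
(f) forbidden (parity, ΔL, ΔJ fail)
Total allowed: 2 of 6.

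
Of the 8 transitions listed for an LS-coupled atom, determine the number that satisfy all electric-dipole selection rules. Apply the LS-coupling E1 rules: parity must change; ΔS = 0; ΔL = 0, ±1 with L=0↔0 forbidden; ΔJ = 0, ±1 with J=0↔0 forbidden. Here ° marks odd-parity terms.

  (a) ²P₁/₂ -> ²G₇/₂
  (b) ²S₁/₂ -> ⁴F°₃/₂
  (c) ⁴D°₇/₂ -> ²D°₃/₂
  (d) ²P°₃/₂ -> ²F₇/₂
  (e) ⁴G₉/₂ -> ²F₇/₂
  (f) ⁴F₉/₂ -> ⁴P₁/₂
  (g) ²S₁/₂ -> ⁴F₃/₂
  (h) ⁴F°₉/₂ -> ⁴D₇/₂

(a) forbidden (parity, ΔL, ΔJ fail)
(b) forbidden (ΔS, ΔL fail)
(c) forbidden (parity, ΔS, ΔJ fail)
(d) forbidden (ΔL, ΔJ fail)
(e) forbidden (parity, ΔS fail)
(f) forbidden (parity, ΔL, ΔJ fail)
(g) forbidden (parity, ΔS, ΔL fail)
(h) allowed
Total allowed: 1 of 8.

1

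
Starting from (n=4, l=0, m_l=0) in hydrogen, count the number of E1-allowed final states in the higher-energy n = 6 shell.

3

E1 requires Δl = ±1, so l_f ∈ {-1, 1}; with 0 ≤ l_f ≤ n_f−1 = 5, the allowed l_f values are {1}.
For l_f = 1: m_f ∈ {m_i−1, m_i, m_i+1} ∩ [−1, 1] = {-1, 0, 1} → 3 states.
Total: 3.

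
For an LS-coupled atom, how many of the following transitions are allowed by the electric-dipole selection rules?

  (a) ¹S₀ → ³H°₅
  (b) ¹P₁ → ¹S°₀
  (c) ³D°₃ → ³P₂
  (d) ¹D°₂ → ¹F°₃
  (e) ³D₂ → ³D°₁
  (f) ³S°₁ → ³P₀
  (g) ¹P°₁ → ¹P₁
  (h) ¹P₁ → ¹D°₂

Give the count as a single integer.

6

(a) forbidden (ΔS, ΔL, ΔJ fail)
(b) allowed
(c) allowed
(d) forbidden (parity fails)
(e) allowed
(f) allowed
(g) allowed
(h) allowed
Total allowed: 6 of 8.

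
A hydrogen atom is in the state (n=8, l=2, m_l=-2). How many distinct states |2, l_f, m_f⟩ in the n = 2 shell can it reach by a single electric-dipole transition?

E1 requires Δl = ±1, so l_f ∈ {1, 3}; with 0 ≤ l_f ≤ n_f−1 = 1, the allowed l_f values are {1}.
For l_f = 1: m_f ∈ {m_i−1, m_i, m_i+1} ∩ [−1, 1] = {-1} → 1 state.
Total: 1.

1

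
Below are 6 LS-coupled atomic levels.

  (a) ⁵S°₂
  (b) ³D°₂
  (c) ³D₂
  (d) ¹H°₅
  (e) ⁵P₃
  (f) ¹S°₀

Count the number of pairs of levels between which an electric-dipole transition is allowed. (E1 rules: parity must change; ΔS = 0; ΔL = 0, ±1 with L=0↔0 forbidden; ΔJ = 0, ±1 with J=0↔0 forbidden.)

(a)–(b): forbidden (parity, ΔS, ΔL).
(a)–(c): forbidden (ΔS, ΔL).
(a)–(d): forbidden (parity, ΔS, ΔL, ΔJ).
(a)–(e): allowed.
(a)–(f): forbidden (parity, ΔS, ΔL, ΔJ).
(b)–(c): allowed.
(b)–(d): forbidden (parity, ΔS, ΔL, ΔJ).
(b)–(e): forbidden (ΔS).
(b)–(f): forbidden (parity, ΔS, ΔL, ΔJ).
(c)–(d): forbidden (ΔS, ΔL, ΔJ).
(c)–(e): forbidden (parity, ΔS).
(c)–(f): forbidden (ΔS, ΔL, ΔJ).
(d)–(e): forbidden (ΔS, ΔL, ΔJ).
(d)–(f): forbidden (parity, ΔL, ΔJ).
(e)–(f): forbidden (ΔS, ΔJ).
Allowed pairs: 2 of 15.

2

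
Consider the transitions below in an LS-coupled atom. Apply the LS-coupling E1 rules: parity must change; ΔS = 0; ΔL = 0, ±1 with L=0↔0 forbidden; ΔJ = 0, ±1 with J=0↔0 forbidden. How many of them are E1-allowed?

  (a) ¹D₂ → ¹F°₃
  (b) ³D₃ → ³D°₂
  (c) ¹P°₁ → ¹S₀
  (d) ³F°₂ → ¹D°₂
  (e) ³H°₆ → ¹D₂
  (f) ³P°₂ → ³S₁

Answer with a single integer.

4

(a) allowed
(b) allowed
(c) allowed
(d) forbidden (parity, ΔS fail)
(e) forbidden (ΔS, ΔL, ΔJ fail)
(f) allowed
Total allowed: 4 of 6.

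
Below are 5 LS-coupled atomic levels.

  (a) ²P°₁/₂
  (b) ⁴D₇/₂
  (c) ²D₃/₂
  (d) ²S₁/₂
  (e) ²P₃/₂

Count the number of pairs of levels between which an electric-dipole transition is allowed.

3

(a)–(b): forbidden (ΔS, ΔJ).
(a)–(c): allowed.
(a)–(d): allowed.
(a)–(e): allowed.
(b)–(c): forbidden (parity, ΔS, ΔJ).
(b)–(d): forbidden (parity, ΔS, ΔL, ΔJ).
(b)–(e): forbidden (parity, ΔS, ΔJ).
(c)–(d): forbidden (parity, ΔL).
(c)–(e): forbidden (parity).
(d)–(e): forbidden (parity).
Allowed pairs: 3 of 10.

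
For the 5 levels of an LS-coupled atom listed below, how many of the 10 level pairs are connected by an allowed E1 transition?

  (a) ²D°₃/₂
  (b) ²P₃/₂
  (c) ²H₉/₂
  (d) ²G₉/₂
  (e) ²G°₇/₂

3

(a)–(b): allowed.
(a)–(c): forbidden (ΔL, ΔJ).
(a)–(d): forbidden (ΔL, ΔJ).
(a)–(e): forbidden (parity, ΔL, ΔJ).
(b)–(c): forbidden (parity, ΔL, ΔJ).
(b)–(d): forbidden (parity, ΔL, ΔJ).
(b)–(e): forbidden (ΔL, ΔJ).
(c)–(d): forbidden (parity).
(c)–(e): allowed.
(d)–(e): allowed.
Allowed pairs: 3 of 10.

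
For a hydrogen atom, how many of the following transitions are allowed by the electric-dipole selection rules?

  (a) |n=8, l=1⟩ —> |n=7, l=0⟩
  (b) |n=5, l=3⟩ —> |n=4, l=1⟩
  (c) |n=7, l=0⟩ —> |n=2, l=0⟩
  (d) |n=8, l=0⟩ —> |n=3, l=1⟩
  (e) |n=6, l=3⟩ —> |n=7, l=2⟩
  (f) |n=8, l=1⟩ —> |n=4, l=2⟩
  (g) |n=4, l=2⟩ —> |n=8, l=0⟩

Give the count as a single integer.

4

(a) allowed
(b) forbidden — Δl = -2 (E1 requires Δl = ±1)
(c) forbidden — Δl = +0 (E1 requires Δl = ±1)
(d) allowed
(e) allowed
(f) allowed
(g) forbidden — Δl = -2 (E1 requires Δl = ±1)
Total allowed: 4 of 7.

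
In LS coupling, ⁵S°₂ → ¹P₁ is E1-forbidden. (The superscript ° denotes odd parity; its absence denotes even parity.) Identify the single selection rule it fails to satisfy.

Initial level: S=2, L=0, J=2, parity odd. Final level: S=0, L=1, J=1, parity even.
Parity must change: odd → even — ok.
ΔS = 0: S: 2 → 0 — fails.
ΔL = 0, ±1 (not L=0↔0): L: 0 → 1, ΔL = +1 — ok.
ΔJ = 0, ±1 (not J=0↔0): J: 2 → 1, ΔJ = -1 — ok.

the ΔS = 0 rule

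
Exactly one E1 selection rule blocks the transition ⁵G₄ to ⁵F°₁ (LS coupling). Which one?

the ΔJ = 0, ±1 rule

ΔL = 0, ±1 (not L=0↔0): L: 4 → 3, ΔL = -1 — passes.
ΔJ = 0, ±1 (not J=0↔0): J: 4 → 1, ΔJ = -3 — fails.
ΔS = 0: S: 2 → 2 — passes.
Parity must change: even → odd — passes.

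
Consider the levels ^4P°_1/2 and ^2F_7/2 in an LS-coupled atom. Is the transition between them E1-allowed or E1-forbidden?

Reading off the term symbols: S 3/2→1/2, L 1→3, J 1/2→7/2, parity odd→even.
ΔS = 0: S: 3/2 → 1/2 — fails.
ΔL = 0, ±1 (not L=0↔0): L: 1 → 3, ΔL = +2 — fails.
ΔJ = 0, ±1 (not J=0↔0): J: 1/2 → 7/2, ΔJ = +3 — fails.
Parity must change: odd → even — passes.
Rule(s) violated: ΔS, ΔL, ΔJ.

forbidden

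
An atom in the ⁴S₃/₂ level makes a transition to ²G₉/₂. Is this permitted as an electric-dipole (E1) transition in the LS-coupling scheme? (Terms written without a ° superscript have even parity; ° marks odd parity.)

forbidden

Initial level: S=3/2, L=0, J=3/2, parity even. Final level: S=1/2, L=4, J=9/2, parity even.
Parity must change: even → even — fails.
ΔS = 0: S: 3/2 → 1/2 — fails.
ΔL = 0, ±1 (not L=0↔0): L: 0 → 4, ΔL = +4 — fails.
ΔJ = 0, ±1 (not J=0↔0): J: 3/2 → 9/2, ΔJ = +3 — fails.
Rule(s) violated: parity, ΔS, ΔL, ΔJ.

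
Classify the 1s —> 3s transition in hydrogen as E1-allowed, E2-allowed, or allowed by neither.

neither

Δl = 0 − 0 = +0; l_i + l_f = 0.
E1 (Δl = ±1): not satisfied.
E2 (Δl = 0,±2, l_i+l_f ≥ 2): not satisfied.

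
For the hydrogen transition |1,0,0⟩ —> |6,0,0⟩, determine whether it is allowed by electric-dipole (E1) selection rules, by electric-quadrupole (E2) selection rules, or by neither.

neither

Δl = 0 − 0 = +0; l_i + l_f = 0.
Δm_l = +0.
E1 (Δl = ±1, |Δm_l| ≤ 1): not satisfied.
E2 (Δl = 0,±2, l_i+l_f ≥ 2, |Δm_l| ≤ 2): not satisfied.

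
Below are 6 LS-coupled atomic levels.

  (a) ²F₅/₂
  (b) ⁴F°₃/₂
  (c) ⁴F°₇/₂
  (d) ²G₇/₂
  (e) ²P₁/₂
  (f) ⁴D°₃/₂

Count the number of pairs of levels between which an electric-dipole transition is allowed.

0

(a)–(b): forbidden (ΔS).
(a)–(c): forbidden (ΔS).
(a)–(d): forbidden (parity).
(a)–(e): forbidden (parity, ΔL, ΔJ).
(a)–(f): forbidden (ΔS).
(b)–(c): forbidden (parity, ΔJ).
(b)–(d): forbidden (ΔS, ΔJ).
(b)–(e): forbidden (ΔS, ΔL).
(b)–(f): forbidden (parity).
(c)–(d): forbidden (ΔS).
(c)–(e): forbidden (ΔS, ΔL, ΔJ).
(c)–(f): forbidden (parity, ΔJ).
(d)–(e): forbidden (parity, ΔL, ΔJ).
(d)–(f): forbidden (ΔS, ΔL, ΔJ).
(e)–(f): forbidden (ΔS).
Allowed pairs: 0 of 15.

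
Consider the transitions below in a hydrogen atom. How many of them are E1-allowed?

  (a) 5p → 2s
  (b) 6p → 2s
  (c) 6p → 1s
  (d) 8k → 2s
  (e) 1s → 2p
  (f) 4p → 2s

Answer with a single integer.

5

(a) allowed
(b) allowed
(c) allowed
(d) forbidden — Δl = -7 (E1 requires Δl = ±1)
(e) allowed
(f) allowed
Total allowed: 5 of 6.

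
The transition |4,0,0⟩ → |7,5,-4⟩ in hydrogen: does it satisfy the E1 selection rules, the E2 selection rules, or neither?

Δl = 5 − 0 = +5; l_i + l_f = 5.
Δm_l = -4.
E1 (Δl = ±1, |Δm_l| ≤ 1): not satisfied.
E2 (Δl = 0,±2, l_i+l_f ≥ 2, |Δm_l| ≤ 2): not satisfied.

neither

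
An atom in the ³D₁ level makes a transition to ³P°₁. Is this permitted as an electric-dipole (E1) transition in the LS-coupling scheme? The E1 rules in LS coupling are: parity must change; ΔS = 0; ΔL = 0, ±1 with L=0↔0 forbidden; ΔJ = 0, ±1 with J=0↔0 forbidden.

allowed

Reading off the term symbols: S 1→1, L 2→1, J 1→1, parity even→odd.
Parity must change: even → odd — passes.
ΔS = 0: S: 1 → 1 — passes.
ΔL = 0, ±1 (not L=0↔0): L: 2 → 1, ΔL = -1 — passes.
ΔJ = 0, ±1 (not J=0↔0): J: 1 → 1, ΔJ = +0 — passes.
All four E1 rules are satisfied.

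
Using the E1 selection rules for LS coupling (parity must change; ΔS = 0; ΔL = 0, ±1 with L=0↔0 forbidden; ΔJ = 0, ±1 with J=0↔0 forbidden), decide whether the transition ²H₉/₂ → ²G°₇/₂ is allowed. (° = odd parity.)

allowed

Initial level: S=1/2, L=5, J=9/2, parity even. Final level: S=1/2, L=4, J=7/2, parity odd.
Parity must change: even → odd — passes.
ΔS = 0: S: 1/2 → 1/2 — passes.
ΔL = 0, ±1 (not L=0↔0): L: 5 → 4, ΔL = -1 — passes.
ΔJ = 0, ±1 (not J=0↔0): J: 9/2 → 7/2, ΔJ = -1 — passes.
All four E1 rules are satisfied.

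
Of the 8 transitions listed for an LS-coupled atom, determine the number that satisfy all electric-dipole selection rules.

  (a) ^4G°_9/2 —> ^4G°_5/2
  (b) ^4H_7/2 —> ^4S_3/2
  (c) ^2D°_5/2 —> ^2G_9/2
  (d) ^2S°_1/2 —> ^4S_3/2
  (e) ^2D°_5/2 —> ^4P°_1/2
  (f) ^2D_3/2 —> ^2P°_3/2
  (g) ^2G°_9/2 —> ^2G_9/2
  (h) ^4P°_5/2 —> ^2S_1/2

(a) forbidden (parity, ΔJ fail)
(b) forbidden (parity, ΔL, ΔJ fail)
(c) forbidden (ΔL, ΔJ fail)
(d) forbidden (ΔS, ΔL fail)
(e) forbidden (parity, ΔS, ΔJ fail)
(f) allowed
(g) allowed
(h) forbidden (ΔS, ΔJ fail)
Total allowed: 2 of 8.

2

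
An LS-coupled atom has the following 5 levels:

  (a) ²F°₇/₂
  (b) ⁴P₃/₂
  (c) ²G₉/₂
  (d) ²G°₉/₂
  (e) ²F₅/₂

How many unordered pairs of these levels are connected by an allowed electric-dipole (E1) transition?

3

(a)–(b): forbidden (ΔS, ΔL, ΔJ).
(a)–(c): allowed.
(a)–(d): forbidden (parity).
(a)–(e): allowed.
(b)–(c): forbidden (parity, ΔS, ΔL, ΔJ).
(b)–(d): forbidden (ΔS, ΔL, ΔJ).
(b)–(e): forbidden (parity, ΔS, ΔL).
(c)–(d): allowed.
(c)–(e): forbidden (parity, ΔJ).
(d)–(e): forbidden (ΔJ).
Allowed pairs: 3 of 10.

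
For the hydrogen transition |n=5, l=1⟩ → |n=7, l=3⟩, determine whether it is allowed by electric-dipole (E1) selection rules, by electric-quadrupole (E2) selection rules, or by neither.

E2

Δl = 3 − 1 = +2; l_i + l_f = 4.
E1 (Δl = ±1): not satisfied.
E2 (Δl = 0,±2, l_i+l_f ≥ 2): satisfied.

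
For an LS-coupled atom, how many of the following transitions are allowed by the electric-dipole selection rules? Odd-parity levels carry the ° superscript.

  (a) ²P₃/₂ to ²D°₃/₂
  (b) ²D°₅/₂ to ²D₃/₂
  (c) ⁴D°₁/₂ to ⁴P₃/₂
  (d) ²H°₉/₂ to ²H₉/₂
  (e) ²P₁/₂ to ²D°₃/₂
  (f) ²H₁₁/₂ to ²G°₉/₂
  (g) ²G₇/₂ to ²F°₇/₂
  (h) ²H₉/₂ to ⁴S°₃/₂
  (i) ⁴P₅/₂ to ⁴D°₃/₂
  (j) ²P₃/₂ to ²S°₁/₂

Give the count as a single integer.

(a) allowed
(b) allowed
(c) allowed
(d) allowed
(e) allowed
(f) allowed
(g) allowed
(h) forbidden (ΔS, ΔL, ΔJ fail)
(i) allowed
(j) allowed
Total allowed: 9 of 10.

9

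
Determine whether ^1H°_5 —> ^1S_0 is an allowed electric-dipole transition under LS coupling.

Initial level: S=0, L=5, J=5, parity odd. Final level: S=0, L=0, J=0, parity even.
Parity must change: odd → even — ✓.
ΔS = 0: S: 0 → 0 — ✓.
ΔL = 0, ±1 (not L=0↔0): L: 5 → 0, ΔL = -5 — ✗.
ΔJ = 0, ±1 (not J=0↔0): J: 5 → 0, ΔJ = -5 — ✗.
Rule(s) violated: ΔL, ΔJ.

forbidden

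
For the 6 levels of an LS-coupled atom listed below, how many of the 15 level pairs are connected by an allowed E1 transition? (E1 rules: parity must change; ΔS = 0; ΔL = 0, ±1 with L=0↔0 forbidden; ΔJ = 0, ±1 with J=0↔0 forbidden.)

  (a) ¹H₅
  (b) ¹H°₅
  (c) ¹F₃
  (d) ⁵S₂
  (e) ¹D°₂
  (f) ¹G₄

(a)–(b): allowed.
(a)–(c): forbidden (parity, ΔL, ΔJ).
(a)–(d): forbidden (parity, ΔS, ΔL, ΔJ).
(a)–(e): forbidden (ΔL, ΔJ).
(a)–(f): forbidden (parity).
(b)–(c): forbidden (ΔL, ΔJ).
(b)–(d): forbidden (ΔS, ΔL, ΔJ).
(b)–(e): forbidden (parity, ΔL, ΔJ).
(b)–(f): allowed.
(c)–(d): forbidden (parity, ΔS, ΔL).
(c)–(e): allowed.
(c)–(f): forbidden (parity).
(d)–(e): forbidden (ΔS, ΔL).
(d)–(f): forbidden (parity, ΔS, ΔL, ΔJ).
(e)–(f): forbidden (ΔL, ΔJ).
Allowed pairs: 3 of 15.

3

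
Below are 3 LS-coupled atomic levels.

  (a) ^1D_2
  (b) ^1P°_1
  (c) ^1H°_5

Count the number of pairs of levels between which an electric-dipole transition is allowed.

(a)–(b): allowed.
(a)–(c): forbidden (ΔL, ΔJ).
(b)–(c): forbidden (parity, ΔL, ΔJ).
Allowed pairs: 1 of 3.

1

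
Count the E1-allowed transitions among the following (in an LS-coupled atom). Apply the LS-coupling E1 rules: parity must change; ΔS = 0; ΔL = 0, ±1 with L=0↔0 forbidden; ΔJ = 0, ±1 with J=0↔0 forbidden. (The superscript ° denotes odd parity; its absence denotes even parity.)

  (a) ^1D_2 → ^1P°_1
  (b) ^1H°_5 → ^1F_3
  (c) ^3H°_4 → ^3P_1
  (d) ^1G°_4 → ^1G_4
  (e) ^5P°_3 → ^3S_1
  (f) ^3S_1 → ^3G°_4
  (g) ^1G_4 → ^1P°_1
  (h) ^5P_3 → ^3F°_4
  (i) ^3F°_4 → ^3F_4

(a) allowed
(b) forbidden (ΔL, ΔJ fail)
(c) forbidden (ΔL, ΔJ fail)
(d) allowed
(e) forbidden (ΔS, ΔJ fail)
(f) forbidden (ΔL, ΔJ fail)
(g) forbidden (ΔL, ΔJ fail)
(h) forbidden (ΔS, ΔL fail)
(i) allowed
Total allowed: 3 of 9.

3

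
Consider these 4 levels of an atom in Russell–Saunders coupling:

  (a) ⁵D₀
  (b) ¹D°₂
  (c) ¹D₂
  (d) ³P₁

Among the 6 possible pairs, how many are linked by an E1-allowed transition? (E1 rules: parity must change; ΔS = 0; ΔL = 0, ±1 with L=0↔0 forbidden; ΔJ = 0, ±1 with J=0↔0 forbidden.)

(a)–(b): forbidden (ΔS, ΔJ).
(a)–(c): forbidden (parity, ΔS, ΔJ).
(a)–(d): forbidden (parity, ΔS).
(b)–(c): allowed.
(b)–(d): forbidden (ΔS).
(c)–(d): forbidden (parity, ΔS).
Allowed pairs: 1 of 6.

1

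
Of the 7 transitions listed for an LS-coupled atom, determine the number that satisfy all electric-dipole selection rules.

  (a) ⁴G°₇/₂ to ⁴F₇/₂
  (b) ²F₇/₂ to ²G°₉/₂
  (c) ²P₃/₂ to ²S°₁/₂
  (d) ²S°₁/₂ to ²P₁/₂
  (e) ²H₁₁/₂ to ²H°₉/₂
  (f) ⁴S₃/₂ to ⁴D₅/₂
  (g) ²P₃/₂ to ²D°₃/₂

(a) allowed
(b) allowed
(c) allowed
(d) allowed
(e) allowed
(f) forbidden (parity, ΔL fail)
(g) allowed
Total allowed: 6 of 7.

6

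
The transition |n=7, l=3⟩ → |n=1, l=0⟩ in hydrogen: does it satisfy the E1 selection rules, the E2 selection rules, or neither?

Δl = 0 − 3 = -3; l_i + l_f = 3.
E1 (Δl = ±1): not satisfied.
E2 (Δl = 0,±2, l_i+l_f ≥ 2): not satisfied.

neither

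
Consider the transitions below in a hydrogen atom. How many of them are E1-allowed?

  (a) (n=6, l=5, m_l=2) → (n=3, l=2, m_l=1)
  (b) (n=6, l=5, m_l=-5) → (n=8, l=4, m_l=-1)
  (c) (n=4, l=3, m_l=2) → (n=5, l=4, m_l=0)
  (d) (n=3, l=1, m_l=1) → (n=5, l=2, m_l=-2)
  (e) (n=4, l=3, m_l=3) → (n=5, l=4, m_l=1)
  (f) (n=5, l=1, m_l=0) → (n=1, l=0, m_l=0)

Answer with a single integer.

1

(a) forbidden — Δl = -3 (E1 requires Δl = ±1)
(b) forbidden — Δm_l = +4 (E1 requires Δm_l = 0, ±1)
(c) forbidden — Δm_l = -2 (E1 requires Δm_l = 0, ±1)
(d) forbidden — Δm_l = -3 (E1 requires Δm_l = 0, ±1)
(e) forbidden — Δm_l = -2 (E1 requires Δm_l = 0, ±1)
(f) allowed
Total allowed: 1 of 6.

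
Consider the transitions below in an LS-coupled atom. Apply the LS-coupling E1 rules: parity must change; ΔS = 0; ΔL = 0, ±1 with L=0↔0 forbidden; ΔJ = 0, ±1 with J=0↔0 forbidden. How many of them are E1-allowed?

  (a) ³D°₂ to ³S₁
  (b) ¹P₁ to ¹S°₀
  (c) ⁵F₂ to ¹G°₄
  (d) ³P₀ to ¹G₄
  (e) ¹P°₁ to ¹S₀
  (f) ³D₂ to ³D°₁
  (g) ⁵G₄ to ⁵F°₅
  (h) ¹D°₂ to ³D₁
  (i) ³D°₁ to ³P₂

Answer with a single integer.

5

(a) forbidden (ΔL fails)
(b) allowed
(c) forbidden (ΔS, ΔJ fail)
(d) forbidden (parity, ΔS, ΔL, ΔJ fail)
(e) allowed
(f) allowed
(g) allowed
(h) forbidden (ΔS fails)
(i) allowed
Total allowed: 5 of 9.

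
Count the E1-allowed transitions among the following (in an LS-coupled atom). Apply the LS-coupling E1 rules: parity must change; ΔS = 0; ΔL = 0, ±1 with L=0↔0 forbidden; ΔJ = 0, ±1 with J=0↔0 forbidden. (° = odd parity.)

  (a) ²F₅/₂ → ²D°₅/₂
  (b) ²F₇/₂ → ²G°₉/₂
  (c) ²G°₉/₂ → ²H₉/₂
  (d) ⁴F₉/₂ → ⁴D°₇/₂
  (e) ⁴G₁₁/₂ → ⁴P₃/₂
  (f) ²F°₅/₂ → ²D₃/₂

5

(a) allowed
(b) allowed
(c) allowed
(d) allowed
(e) forbidden (parity, ΔL, ΔJ fail)
(f) allowed
Total allowed: 5 of 6.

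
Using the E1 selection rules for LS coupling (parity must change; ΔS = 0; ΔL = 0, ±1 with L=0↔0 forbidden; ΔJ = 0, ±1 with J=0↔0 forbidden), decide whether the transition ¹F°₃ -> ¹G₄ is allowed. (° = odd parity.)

Parity must change: odd → even — satisfied.
ΔS = 0: S: 0 → 0 — satisfied.
ΔL = 0, ±1 (not L=0↔0): L: 3 → 4, ΔL = +1 — satisfied.
ΔJ = 0, ±1 (not J=0↔0): J: 3 → 4, ΔJ = +1 — satisfied.
All four E1 rules are satisfied.

allowed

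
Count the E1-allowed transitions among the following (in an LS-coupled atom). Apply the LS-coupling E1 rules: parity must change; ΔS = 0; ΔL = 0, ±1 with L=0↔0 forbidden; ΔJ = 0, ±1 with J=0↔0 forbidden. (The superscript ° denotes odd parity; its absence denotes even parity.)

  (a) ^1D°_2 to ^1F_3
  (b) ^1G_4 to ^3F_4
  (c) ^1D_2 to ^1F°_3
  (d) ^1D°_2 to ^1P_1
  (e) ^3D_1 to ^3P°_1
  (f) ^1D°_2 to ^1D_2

5

(a) allowed
(b) forbidden (parity, ΔS fail)
(c) allowed
(d) allowed
(e) allowed
(f) allowed
Total allowed: 5 of 6.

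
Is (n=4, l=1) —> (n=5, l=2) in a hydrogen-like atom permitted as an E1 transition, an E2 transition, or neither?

Δl = 2 − 1 = +1; l_i + l_f = 3.
E1 (Δl = ±1): satisfied.
E2 (Δl = 0,±2, l_i+l_f ≥ 2): not satisfied.

E1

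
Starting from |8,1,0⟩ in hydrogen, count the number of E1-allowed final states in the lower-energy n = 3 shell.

E1 requires Δl = ±1, so l_f ∈ {0, 2}; with 0 ≤ l_f ≤ n_f−1 = 2, the allowed l_f values are {0, 2}.
For l_f = 0: m_f ∈ {m_i−1, m_i, m_i+1} ∩ [−0, 0] = {0} → 1 state.
For l_f = 2: m_f ∈ {m_i−1, m_i, m_i+1} ∩ [−2, 2] = {-1, 0, 1} → 3 states.
Total: 4.

4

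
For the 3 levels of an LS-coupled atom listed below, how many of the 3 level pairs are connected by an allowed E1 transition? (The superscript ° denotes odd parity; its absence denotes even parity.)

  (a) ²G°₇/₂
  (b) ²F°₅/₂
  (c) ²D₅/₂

1

(a)–(b): forbidden (parity).
(a)–(c): forbidden (ΔL).
(b)–(c): allowed.
Allowed pairs: 1 of 3.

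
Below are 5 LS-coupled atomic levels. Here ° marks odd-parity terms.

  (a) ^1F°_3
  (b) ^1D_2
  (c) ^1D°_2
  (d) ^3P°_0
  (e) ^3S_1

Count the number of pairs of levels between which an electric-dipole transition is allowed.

3

(a)–(b): allowed.
(a)–(c): forbidden (parity).
(a)–(d): forbidden (parity, ΔS, ΔL, ΔJ).
(a)–(e): forbidden (ΔS, ΔL, ΔJ).
(b)–(c): allowed.
(b)–(d): forbidden (ΔS, ΔJ).
(b)–(e): forbidden (parity, ΔS, ΔL).
(c)–(d): forbidden (parity, ΔS, ΔJ).
(c)–(e): forbidden (ΔS, ΔL).
(d)–(e): allowed.
Allowed pairs: 3 of 10.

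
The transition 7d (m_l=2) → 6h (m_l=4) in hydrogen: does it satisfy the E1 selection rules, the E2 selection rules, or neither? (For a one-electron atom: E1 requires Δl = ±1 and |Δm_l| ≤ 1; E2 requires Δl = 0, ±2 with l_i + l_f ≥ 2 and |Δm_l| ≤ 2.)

neither

Δl = 5 − 2 = +3; l_i + l_f = 7.
Δm_l = +2.
E1 (Δl = ±1, |Δm_l| ≤ 1): not satisfied.
E2 (Δl = 0,±2, l_i+l_f ≥ 2, |Δm_l| ≤ 2): not satisfied.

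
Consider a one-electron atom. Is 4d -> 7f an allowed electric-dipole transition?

allowed

Δl = 3 − 2 = +1; the E1 rule Δl = ±1 is ✓.
All E1 selection rules are satisfied.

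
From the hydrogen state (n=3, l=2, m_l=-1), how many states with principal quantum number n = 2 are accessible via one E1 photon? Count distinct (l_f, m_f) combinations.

2

E1 requires Δl = ±1, so l_f ∈ {1, 3}; with 0 ≤ l_f ≤ n_f−1 = 1, the allowed l_f values are {1}.
For l_f = 1: m_f ∈ {m_i−1, m_i, m_i+1} ∩ [−1, 1] = {-1, 0} → 2 states.
Total: 2.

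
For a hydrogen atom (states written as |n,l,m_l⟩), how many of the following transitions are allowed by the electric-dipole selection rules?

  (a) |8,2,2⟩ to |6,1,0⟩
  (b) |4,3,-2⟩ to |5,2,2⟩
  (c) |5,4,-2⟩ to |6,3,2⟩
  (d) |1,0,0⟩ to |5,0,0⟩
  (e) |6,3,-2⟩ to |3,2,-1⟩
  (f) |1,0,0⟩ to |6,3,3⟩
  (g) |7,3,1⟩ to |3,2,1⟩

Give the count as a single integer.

(a) forbidden — Δm_l = -2 (E1 requires Δm_l = 0, ±1)
(b) forbidden — Δm_l = +4 (E1 requires Δm_l = 0, ±1)
(c) forbidden — Δm_l = +4 (E1 requires Δm_l = 0, ±1)
(d) forbidden — Δl = +0 (E1 requires Δl = ±1)
(e) allowed
(f) forbidden — Δl = +3 (E1 requires Δl = ±1); Δm_l = +3 (E1 requires Δm_l = 0, ±1)
(g) allowed
Total allowed: 2 of 7.

2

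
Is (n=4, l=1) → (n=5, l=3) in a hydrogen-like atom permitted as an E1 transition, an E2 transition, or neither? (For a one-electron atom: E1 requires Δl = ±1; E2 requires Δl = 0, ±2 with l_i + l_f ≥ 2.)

E2

Δl = 3 − 1 = +2; l_i + l_f = 4.
E1 (Δl = ±1): not satisfied.
E2 (Δl = 0,±2, l_i+l_f ≥ 2): satisfied.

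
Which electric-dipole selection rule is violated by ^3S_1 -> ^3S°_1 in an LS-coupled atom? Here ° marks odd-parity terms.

the L=0 ↔ L=0 exclusion

Parity must change: even → odd — ok.
ΔS = 0: S: 1 → 1 — ok.
ΔL = 0, ±1 (not L=0↔0): L: 0 → 0, ΔL = +0 — fails.
ΔJ = 0, ±1 (not J=0↔0): J: 1 → 1, ΔJ = +0 — ok.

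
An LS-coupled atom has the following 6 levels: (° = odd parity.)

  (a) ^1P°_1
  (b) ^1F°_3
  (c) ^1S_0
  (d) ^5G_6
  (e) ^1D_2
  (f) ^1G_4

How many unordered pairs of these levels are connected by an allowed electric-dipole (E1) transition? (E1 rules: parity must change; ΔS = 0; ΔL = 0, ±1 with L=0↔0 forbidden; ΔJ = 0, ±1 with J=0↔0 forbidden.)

(a)–(b): forbidden (parity, ΔL, ΔJ).
(a)–(c): allowed.
(a)–(d): forbidden (ΔS, ΔL, ΔJ).
(a)–(e): allowed.
(a)–(f): forbidden (ΔL, ΔJ).
(b)–(c): forbidden (ΔL, ΔJ).
(b)–(d): forbidden (ΔS, ΔJ).
(b)–(e): allowed.
(b)–(f): allowed.
(c)–(d): forbidden (parity, ΔS, ΔL, ΔJ).
(c)–(e): forbidden (parity, ΔL, ΔJ).
(c)–(f): forbidden (parity, ΔL, ΔJ).
(d)–(e): forbidden (parity, ΔS, ΔL, ΔJ).
(d)–(f): forbidden (parity, ΔS, ΔJ).
(e)–(f): forbidden (parity, ΔL, ΔJ).
Allowed pairs: 4 of 15.

4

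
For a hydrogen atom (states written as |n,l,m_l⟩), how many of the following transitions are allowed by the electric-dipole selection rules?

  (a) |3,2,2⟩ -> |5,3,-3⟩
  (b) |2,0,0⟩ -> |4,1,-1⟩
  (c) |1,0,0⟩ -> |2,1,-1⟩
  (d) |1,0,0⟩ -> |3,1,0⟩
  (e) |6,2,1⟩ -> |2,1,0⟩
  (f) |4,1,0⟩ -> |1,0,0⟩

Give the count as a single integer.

(a) forbidden — Δm_l = -5 (E1 requires Δm_l = 0, ±1)
(b) allowed
(c) allowed
(d) allowed
(e) allowed
(f) allowed
Total allowed: 5 of 6.

5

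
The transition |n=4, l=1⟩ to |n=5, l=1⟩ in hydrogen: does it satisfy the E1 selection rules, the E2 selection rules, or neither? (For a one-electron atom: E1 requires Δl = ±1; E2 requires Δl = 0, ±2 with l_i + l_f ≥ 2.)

E2

Δl = 1 − 1 = +0; l_i + l_f = 2.
E1 (Δl = ±1): not satisfied.
E2 (Δl = 0,±2, l_i+l_f ≥ 2): satisfied.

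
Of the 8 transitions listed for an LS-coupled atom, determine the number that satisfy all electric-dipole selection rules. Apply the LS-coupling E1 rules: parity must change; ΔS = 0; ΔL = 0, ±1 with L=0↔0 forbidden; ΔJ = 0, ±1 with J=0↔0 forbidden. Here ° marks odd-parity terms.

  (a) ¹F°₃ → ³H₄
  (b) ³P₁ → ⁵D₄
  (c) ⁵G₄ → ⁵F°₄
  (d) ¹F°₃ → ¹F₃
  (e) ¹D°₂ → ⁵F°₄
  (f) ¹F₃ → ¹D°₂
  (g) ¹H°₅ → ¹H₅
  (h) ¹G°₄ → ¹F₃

(a) forbidden (ΔS, ΔL fail)
(b) forbidden (parity, ΔS, ΔJ fail)
(c) allowed
(d) allowed
(e) forbidden (parity, ΔS, ΔJ fail)
(f) allowed
(g) allowed
(h) allowed
Total allowed: 5 of 8.

5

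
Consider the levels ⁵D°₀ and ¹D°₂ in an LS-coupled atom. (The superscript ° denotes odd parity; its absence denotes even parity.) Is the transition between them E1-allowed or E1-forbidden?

forbidden

Initial level: S=2, L=2, J=0, parity odd. Final level: S=0, L=2, J=2, parity odd.
Parity must change: odd → odd — ✗.
ΔS = 0: S: 2 → 0 — ✗.
ΔL = 0, ±1 (not L=0↔0): L: 2 → 2, ΔL = +0 — ✓.
ΔJ = 0, ±1 (not J=0↔0): J: 0 → 2, ΔJ = +2 — ✗.
Rule(s) violated: parity, ΔS, ΔJ.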